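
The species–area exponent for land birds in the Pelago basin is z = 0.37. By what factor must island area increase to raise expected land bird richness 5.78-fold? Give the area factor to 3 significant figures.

115

(A₂/A₁)^0.37 = 5.78, so A₂/A₁ = 5.78^(1/0.37) = 5.78^2.703
ln(A₂/A₁) = ln 5.78 / 0.37 = 1.7544 / 0.37 = 4.7416
A₂/A₁ = e^4.7416 ≈ 114.6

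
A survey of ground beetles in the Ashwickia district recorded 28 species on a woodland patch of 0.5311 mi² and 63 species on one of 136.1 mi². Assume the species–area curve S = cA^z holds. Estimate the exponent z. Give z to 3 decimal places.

0.146

Taking logs: ln S = ln c + z ln A, so z = (ln S₂ − ln S₁)/(ln A₂ − ln A₁).
z = ln(63/28) / ln(136.1/0.5311) = ln(2.25) / ln(256.3) = 0.8109 / 5.5462 = 0.1462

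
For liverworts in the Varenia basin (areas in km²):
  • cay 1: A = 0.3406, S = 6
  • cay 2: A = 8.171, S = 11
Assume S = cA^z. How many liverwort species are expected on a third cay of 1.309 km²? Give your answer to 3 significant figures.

z = ln(11/6) / ln(8.171/0.3406) = 0.6061 / 3.1776 = 0.1908
c = 6 / 0.3406^0.1908 = 6 / 0.8143 = 7.368
S₃ = 7.368 × 1.309^0.1908 = 7.368 × 1.053 ≈ 7.757

7.76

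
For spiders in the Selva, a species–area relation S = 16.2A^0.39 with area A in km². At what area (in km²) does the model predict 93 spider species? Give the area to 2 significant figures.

88 km²

93 = 16.2 × A^0.39  ⇒  A^0.39 = 93/16.2 = 5.741
ln A = ln(5.741) / 0.39 = 1.7476 / 0.39 = 4.4810
A = e^4.4810 ≈ 88.32 km²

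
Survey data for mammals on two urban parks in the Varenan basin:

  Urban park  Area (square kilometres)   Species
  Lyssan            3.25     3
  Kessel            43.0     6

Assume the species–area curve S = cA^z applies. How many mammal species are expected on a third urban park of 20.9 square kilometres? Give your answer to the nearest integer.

z = ln(6/3) / ln(43/3.25) = 0.6931 / 2.5825 = 0.2684
c = 3 / 3.25^0.2684 = 3 / 1.372 = 2.186
S₃ = 2.186 × 20.9^0.2684 = 2.186 × 2.261 ≈ 4.944

5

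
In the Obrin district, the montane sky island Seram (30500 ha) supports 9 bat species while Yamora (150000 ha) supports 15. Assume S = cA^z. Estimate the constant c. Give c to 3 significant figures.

z = ln(S₂/S₁) / ln(A₂/A₁) = ln(15/9) / ln(150000/30500) = 0.5108 / 1.5929 = 0.3207
c = S₁ / A₁^z = 9 / 30500^0.3207 = 9 / 27.42 = 0.3282

0.328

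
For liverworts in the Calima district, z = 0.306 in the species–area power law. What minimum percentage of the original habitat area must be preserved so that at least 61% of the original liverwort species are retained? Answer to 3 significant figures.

Need (A_new/A_old)^0.306 = 0.61, so A_new/A_old = 0.61^(1/0.306) = 0.61^3.268
ln(A_new/A_old) = ln 0.61 / 0.306 = -0.4943 / 0.306 = -1.6153
A_new/A_old = e^-1.6153 ≈ 0.1988

19.9%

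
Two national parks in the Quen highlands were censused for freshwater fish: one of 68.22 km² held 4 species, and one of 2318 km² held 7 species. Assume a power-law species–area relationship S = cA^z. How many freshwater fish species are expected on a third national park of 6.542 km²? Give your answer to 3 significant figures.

2.76

z = ln(7/4) / ln(2318/68.22) = 0.5596 / 3.5257 = 0.1587
c = 4 / 68.22^0.1587 = 4 / 1.955 = 2.046
S₃ = 2.046 × 6.542^0.1587 = 2.046 × 1.347 ≈ 2.757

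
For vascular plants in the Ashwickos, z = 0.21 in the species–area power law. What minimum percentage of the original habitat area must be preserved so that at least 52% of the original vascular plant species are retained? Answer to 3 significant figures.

Need (A_new/A_old)^0.21 = 0.52, so A_new/A_old = 0.52^(1/0.21) = 0.52^4.762
ln(A_new/A_old) = ln 0.52 / 0.21 = -0.6539 / 0.21 = -3.1139
A_new/A_old = e^-3.1139 ≈ 0.04443

4.44%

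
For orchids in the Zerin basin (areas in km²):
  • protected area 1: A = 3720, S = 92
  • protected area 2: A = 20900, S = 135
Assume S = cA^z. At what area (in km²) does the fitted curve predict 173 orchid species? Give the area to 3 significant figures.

63800 km²

z = ln(135/92) / ln(20900/3720) = 0.3835 / 1.7260 = 0.2222
c = 92 / 3720^0.2222 = 92 / 6.213 = 14.81
A = (173/14.81)^(1/0.2222) ⇒ ln A = ln(11.68)/0.2222 = 11.0638
A = e^11.0638 ≈ 63819 km²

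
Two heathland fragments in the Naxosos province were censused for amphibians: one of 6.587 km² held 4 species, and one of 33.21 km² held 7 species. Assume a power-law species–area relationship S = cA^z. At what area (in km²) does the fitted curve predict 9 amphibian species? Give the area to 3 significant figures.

68.7 km²

z = ln(7/4) / ln(33.21/6.587) = 0.5596 / 1.6178 = 0.3459
c = 4 / 6.587^0.3459 = 4 / 1.92 = 2.084
A = (9/2.084)^(1/0.3459) ⇒ ln A = ln(4.319)/0.3459 = 4.2294
A = e^4.2294 ≈ 68.67 km²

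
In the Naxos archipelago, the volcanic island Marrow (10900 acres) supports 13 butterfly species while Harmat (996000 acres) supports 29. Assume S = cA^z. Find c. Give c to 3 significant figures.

2.49

z = ln(S₂/S₁) / ln(A₂/A₁) = ln(29/13) / ln(996000/10900) = 0.8023 / 4.5150 = 0.1777
c = S₁ / A₁^z = 13 / 10900^0.1777 = 13 / 5.218 = 2.492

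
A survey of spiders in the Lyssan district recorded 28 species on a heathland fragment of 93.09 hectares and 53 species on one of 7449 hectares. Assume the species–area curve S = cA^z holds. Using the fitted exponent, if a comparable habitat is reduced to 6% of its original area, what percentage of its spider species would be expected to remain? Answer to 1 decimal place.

z = ln(53/28) / ln(7449/93.09) = 0.6381 / 4.3823 = 0.1456
S_new/S_old = (A_new/A_old)^z = 0.06^0.1456 = exp(0.1456 × -2.8134) = 0.6639

66.4%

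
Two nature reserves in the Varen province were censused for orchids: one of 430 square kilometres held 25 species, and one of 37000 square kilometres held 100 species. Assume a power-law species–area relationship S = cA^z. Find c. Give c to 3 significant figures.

3.79

z = ln(S₂/S₁) / ln(A₂/A₁) = ln(100/25) / ln(37000/430) = 1.3863 / 4.4549 = 0.3112
c = S₁ / A₁^z = 25 / 430^0.3112 = 25 / 6.599 = 3.788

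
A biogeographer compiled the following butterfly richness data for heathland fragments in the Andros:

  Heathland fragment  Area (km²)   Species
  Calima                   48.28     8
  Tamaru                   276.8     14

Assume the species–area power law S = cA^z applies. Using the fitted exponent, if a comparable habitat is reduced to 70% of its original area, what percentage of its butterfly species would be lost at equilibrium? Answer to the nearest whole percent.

11%

z = ln(14/8) / ln(276.8/48.28) = 0.5596 / 1.7463 = 0.3205
S_new/S_old = (A_new/A_old)^z = 0.7^0.3205 = exp(0.3205 × -0.3567) = 0.892
Fraction lost = 1 − 0.892 = 0.108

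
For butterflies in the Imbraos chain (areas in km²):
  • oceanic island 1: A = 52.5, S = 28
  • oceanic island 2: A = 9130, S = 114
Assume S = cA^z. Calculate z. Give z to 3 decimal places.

Taking logs: ln S = ln c + z ln A, so z = (ln S₂ − ln S₁)/(ln A₂ − ln A₁).
z = ln(114/28) / ln(9130/52.5) = ln(4.071) / ln(173.9) = 1.4040 / 5.1585 = 0.2722

0.272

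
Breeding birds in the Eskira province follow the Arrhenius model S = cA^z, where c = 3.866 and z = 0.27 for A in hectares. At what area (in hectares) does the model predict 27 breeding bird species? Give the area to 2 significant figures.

27 = 3.866 × A^0.27  ⇒  A^0.27 = 27/3.866 = 6.984
ln A = ln(6.984) / 0.27 = 1.9436 / 0.27 = 7.1986
A = e^7.1986 ≈ 1338 hectares

1300 hectares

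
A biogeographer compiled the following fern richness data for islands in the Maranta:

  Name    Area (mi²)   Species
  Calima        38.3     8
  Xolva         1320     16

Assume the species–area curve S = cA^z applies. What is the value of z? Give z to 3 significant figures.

0.196

Taking logs: ln S = ln c + z ln A, so z = (ln S₂ − ln S₁)/(ln A₂ − ln A₁).
z = ln(16/8) / ln(1320/38.3) = ln(2) / ln(34.46) = 0.6931 / 3.5399 = 0.1958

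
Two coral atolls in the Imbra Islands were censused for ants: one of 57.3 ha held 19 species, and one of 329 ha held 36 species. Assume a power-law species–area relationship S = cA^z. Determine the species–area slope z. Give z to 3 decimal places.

0.366

Taking logs: ln S = ln c + z ln A, so z = (ln S₂ − ln S₁)/(ln A₂ − ln A₁).
z = ln(36/19) / ln(329/57.3) = ln(1.895) / ln(5.742) = 0.6391 / 1.7478 = 0.3657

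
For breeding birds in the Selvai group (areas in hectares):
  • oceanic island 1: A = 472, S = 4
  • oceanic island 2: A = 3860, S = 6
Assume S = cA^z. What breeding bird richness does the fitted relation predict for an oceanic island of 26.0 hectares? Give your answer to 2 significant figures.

2.3

z = ln(6/4) / ln(3860/472) = 0.4055 / 2.1014 = 0.1929
c = 4 / 472^0.1929 = 4 / 3.28 = 1.219
S₃ = 1.219 × 26^0.1929 = 1.219 × 1.875 ≈ 2.286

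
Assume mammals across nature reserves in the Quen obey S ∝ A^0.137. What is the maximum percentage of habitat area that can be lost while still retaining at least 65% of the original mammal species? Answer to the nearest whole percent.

96%

Need (A_new/A_old)^0.137 = 0.65, so A_new/A_old = 0.65^(1/0.137) = 0.65^7.299
ln(A_new/A_old) = ln 0.65 / 0.137 = -0.4308 / 0.137 = -3.1444
A_new/A_old = e^-3.1444 ≈ 0.04309
Fraction that can be lost = 1 − 0.04309 = 0.9569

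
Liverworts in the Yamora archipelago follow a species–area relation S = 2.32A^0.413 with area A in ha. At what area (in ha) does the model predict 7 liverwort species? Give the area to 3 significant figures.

7 = 2.32 × A^0.413  ⇒  A^0.413 = 7/2.32 = 3.017
ln A = ln(3.017) / 0.413 = 1.1043 / 0.413 = 2.6740
A = e^2.6740 ≈ 14.5 ha

14.5 ha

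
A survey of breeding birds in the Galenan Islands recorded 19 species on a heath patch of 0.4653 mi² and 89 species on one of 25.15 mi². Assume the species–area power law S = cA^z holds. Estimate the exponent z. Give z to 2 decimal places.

Taking logs: ln S = ln c + z ln A, so z = (ln S₂ − ln S₁)/(ln A₂ − ln A₁).
z = ln(89/19) / ln(25.15/0.4653) = ln(4.684) / ln(54.05) = 1.5442 / 3.9899 = 0.3870

0.39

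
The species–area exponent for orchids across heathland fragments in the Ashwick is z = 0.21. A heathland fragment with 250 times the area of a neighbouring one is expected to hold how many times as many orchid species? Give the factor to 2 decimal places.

S₂/S₁ = (A₂/A₁)^z = 250^0.21
ln(S₂/S₁) = 0.21 × ln 250 = 0.21 × 5.5215 = 1.1595
S₂/S₁ = e^1.1595 ≈ 3.188

3.19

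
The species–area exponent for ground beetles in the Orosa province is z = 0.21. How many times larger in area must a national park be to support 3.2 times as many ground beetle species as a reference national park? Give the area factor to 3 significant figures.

(A₂/A₁)^0.21 = 3.2, so A₂/A₁ = 3.2^(1/0.21) = 3.2^4.762
ln(A₂/A₁) = ln 3.2 / 0.21 = 1.1632 / 0.21 = 5.5388
A₂/A₁ = e^5.5388 ≈ 254.4

254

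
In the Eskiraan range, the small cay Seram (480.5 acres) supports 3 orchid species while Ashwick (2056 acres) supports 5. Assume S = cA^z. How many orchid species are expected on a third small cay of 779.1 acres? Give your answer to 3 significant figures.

z = ln(5/3) / ln(2056/480.5) = 0.5108 / 1.4537 = 0.3514
c = 3 / 480.5^0.3514 = 3 / 8.757 = 0.3426
S₃ = 0.3426 × 779.1^0.3514 = 0.3426 × 10.38 ≈ 3.555

3.56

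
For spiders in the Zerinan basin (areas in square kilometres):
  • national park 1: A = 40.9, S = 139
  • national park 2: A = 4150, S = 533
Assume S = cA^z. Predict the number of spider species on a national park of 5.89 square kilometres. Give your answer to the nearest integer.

z = ln(533/139) / ln(4150/40.9) = 1.3440 / 4.6197 = 0.2909
c = 139 / 40.9^0.2909 = 139 / 2.944 = 47.22
S₃ = 47.22 × 5.89^0.2909 = 47.22 × 1.675 ≈ 79.1

79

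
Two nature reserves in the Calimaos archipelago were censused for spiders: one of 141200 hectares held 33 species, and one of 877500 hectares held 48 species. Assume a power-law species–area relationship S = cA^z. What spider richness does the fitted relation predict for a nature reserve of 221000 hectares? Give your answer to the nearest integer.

36

z = ln(48/33) / ln(877500/141200) = 0.3747 / 1.8269 = 0.2051
c = 33 / 141200^0.2051 = 33 / 11.38 = 2.899
S₃ = 2.899 × 221000^0.2051 = 2.899 × 12.48 ≈ 36.18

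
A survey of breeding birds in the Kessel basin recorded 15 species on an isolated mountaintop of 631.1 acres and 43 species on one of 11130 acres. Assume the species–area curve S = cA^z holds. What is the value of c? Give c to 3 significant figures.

z = ln(S₂/S₁) / ln(A₂/A₁) = ln(43/15) / ln(11130/631.1) = 1.0531 / 2.8699 = 0.3670
c = S₁ / A₁^z = 15 / 631.1^0.3670 = 15 / 10.65 = 1.408

1.41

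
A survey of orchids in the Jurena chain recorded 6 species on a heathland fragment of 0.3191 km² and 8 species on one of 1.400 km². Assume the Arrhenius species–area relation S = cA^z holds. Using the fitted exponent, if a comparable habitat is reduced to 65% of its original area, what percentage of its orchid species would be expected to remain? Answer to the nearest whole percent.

92%

z = ln(8/6) / ln(1.4/0.3191) = 0.2877 / 1.4787 = 0.1945
S_new/S_old = (A_new/A_old)^z = 0.65^0.1945 = exp(0.1945 × -0.4308) = 0.9196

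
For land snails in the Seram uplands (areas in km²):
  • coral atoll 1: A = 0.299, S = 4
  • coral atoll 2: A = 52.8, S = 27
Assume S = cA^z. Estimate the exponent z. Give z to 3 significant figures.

Taking logs: ln S = ln c + z ln A, so z = (ln S₂ − ln S₁)/(ln A₂ − ln A₁).
z = ln(27/4) / ln(52.8/0.299) = ln(6.75) / ln(176.6) = 1.9095 / 5.1738 = 0.3691

0.369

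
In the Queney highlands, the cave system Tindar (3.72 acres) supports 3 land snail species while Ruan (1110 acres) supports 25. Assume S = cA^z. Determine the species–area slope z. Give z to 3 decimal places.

0.372

Taking logs: ln S = ln c + z ln A, so z = (ln S₂ − ln S₁)/(ln A₂ − ln A₁).
z = ln(25/3) / ln(1110/3.72) = ln(8.333) / ln(298.4) = 2.1203 / 5.6984 = 0.3721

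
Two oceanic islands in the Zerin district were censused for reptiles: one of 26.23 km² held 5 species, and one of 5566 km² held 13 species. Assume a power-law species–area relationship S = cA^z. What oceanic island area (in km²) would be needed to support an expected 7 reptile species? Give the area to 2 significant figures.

z = ln(13/5) / ln(5566/26.23) = 0.9555 / 5.3575 = 0.1783
c = 5 / 26.23^0.1783 = 5 / 1.791 = 2.792
A = (7/2.792)^(1/0.1783) ⇒ ln A = ln(2.507)/0.1783 = 5.1535
A = e^5.1535 ≈ 173 km²

170 km²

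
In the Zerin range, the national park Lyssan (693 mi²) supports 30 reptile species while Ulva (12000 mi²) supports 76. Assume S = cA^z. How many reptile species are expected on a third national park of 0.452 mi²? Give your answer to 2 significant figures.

z = ln(76/30) / ln(12000/693) = 0.9295 / 2.8516 = 0.3260
c = 30 / 693^0.3260 = 30 / 8.433 = 3.557
S₃ = 3.557 × 0.452^0.3260 = 3.557 × 0.7719 ≈ 2.746

2.7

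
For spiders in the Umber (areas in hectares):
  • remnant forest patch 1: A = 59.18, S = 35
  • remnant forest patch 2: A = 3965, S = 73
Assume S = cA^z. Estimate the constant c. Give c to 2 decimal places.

17.15

z = ln(S₂/S₁) / ln(A₂/A₁) = ln(73/35) / ln(3965/59.18) = 0.7351 / 4.2047 = 0.1748
c = S₁ / A₁^z = 35 / 59.18^0.1748 = 35 / 2.041 = 17.15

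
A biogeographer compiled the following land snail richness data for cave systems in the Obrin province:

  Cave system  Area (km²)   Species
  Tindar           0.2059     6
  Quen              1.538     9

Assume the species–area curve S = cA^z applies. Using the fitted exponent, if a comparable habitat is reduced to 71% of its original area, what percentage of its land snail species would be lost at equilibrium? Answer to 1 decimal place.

6.7%

z = ln(9/6) / ln(1.538/0.2059) = 0.4055 / 2.0108 = 0.2016
S_new/S_old = (A_new/A_old)^z = 0.71^0.2016 = exp(0.2016 × -0.3425) = 0.9333
Fraction lost = 1 − 0.9333 = 0.06673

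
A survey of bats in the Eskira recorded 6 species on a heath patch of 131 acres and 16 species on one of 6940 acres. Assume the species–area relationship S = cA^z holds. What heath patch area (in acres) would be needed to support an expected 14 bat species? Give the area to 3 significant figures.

z = ln(16/6) / ln(6940/131) = 0.9808 / 3.9699 = 0.2471
c = 6 / 131^0.2471 = 6 / 3.335 = 1.799
A = (14/1.799)^(1/0.2471) ⇒ ln A = ln(7.782)/0.2471 = 8.3046
A = e^8.3046 ≈ 4042 acres

4040 acres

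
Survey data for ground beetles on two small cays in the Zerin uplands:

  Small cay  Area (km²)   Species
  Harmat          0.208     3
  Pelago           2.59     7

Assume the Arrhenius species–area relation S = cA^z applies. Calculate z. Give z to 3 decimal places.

Taking logs: ln S = ln c + z ln A, so z = (ln S₂ − ln S₁)/(ln A₂ − ln A₁).
z = ln(7/3) / ln(2.59/0.208) = ln(2.333) / ln(12.45) = 0.8473 / 2.5219 = 0.3360

0.336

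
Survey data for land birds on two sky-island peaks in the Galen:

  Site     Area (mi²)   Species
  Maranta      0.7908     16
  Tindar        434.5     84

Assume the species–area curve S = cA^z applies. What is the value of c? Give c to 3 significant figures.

17.0

z = ln(S₂/S₁) / ln(A₂/A₁) = ln(84/16) / ln(434.5/0.7908) = 1.6582 / 6.3089 = 0.2628
c = S₁ / A₁^z = 16 / 0.7908^0.2628 = 16 / 0.9402 = 17.02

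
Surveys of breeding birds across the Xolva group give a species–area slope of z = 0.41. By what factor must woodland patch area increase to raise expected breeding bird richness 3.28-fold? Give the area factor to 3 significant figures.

18.1

(A₂/A₁)^0.41 = 3.28, so A₂/A₁ = 3.28^(1/0.41) = 3.28^2.439
ln(A₂/A₁) = ln 3.28 / 0.41 = 1.1878 / 0.41 = 2.8972
A₂/A₁ = e^2.8972 ≈ 18.12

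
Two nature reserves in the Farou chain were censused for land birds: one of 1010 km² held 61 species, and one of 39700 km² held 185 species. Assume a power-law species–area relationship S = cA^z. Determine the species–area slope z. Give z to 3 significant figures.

0.302

Taking logs: ln S = ln c + z ln A, so z = (ln S₂ − ln S₁)/(ln A₂ − ln A₁).
z = ln(185/61) / ln(39700/1010) = ln(3.033) / ln(39.31) = 1.1095 / 3.6714 = 0.3022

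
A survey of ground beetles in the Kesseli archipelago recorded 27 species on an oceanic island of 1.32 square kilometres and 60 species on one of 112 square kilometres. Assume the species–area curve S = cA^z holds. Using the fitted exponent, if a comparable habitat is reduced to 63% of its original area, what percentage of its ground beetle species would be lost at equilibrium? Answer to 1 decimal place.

z = ln(60/27) / ln(112/1.32) = 0.7985 / 4.4409 = 0.1798
S_new/S_old = (A_new/A_old)^z = 0.63^0.1798 = exp(0.1798 × -0.4620) = 0.9203
Fraction lost = 1 − 0.9203 = 0.07972

8.0%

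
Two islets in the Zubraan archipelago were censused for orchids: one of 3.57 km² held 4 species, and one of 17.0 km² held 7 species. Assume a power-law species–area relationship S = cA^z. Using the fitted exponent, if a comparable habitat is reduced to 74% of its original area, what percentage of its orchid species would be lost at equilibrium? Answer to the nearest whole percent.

10%

z = ln(7/4) / ln(17/3.57) = 0.5596 / 1.5606 = 0.3586
S_new/S_old = (A_new/A_old)^z = 0.74^0.3586 = exp(0.3586 × -0.3011) = 0.8977
Fraction lost = 1 − 0.8977 = 0.1023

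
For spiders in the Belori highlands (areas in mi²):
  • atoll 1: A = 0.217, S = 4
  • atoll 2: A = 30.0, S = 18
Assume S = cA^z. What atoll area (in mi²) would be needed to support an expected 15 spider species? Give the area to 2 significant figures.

17 mi²

z = ln(18/4) / ln(30/0.217) = 1.5041 / 4.9291 = 0.3051
c = 4 / 0.217^0.3051 = 4 / 0.6274 = 6.376
A = (15/6.376)^(1/0.3051) ⇒ ln A = ln(2.353)/0.3051 = 2.8037
A = e^2.8037 ≈ 16.51 mi²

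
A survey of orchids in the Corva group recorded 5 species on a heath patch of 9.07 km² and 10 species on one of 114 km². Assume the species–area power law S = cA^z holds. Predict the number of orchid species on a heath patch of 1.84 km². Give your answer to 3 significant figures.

3.23

z = ln(10/5) / ln(114/9.07) = 0.6931 / 2.5312 = 0.2738
c = 5 / 9.07^0.2738 = 5 / 1.829 = 2.734
S₃ = 2.734 × 1.84^0.2738 = 2.734 × 1.182 ≈ 3.23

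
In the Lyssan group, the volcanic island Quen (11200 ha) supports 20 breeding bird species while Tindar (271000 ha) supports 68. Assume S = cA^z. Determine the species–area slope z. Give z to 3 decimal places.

0.384

Taking logs: ln S = ln c + z ln A, so z = (ln S₂ − ln S₁)/(ln A₂ − ln A₁).
z = ln(68/20) / ln(271000/11200) = ln(3.4) / ln(24.2) = 1.2238 / 3.1862 = 0.3841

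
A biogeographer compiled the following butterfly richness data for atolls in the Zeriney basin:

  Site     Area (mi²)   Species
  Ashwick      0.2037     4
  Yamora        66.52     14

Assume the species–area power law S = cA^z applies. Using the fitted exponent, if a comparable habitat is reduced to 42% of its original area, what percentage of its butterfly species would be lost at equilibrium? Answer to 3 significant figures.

17.1%

z = ln(14/4) / ln(66.52/0.2037) = 1.2528 / 5.7886 = 0.2164
S_new/S_old = (A_new/A_old)^z = 0.42^0.2164 = exp(0.2164 × -0.8675) = 0.8288
Fraction lost = 1 − 0.8288 = 0.1712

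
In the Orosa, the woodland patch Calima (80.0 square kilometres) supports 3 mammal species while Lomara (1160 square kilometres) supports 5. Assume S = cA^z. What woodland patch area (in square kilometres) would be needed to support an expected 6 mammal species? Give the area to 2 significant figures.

z = ln(5/3) / ln(1160/80) = 0.5108 / 2.6741 = 0.1910
c = 3 / 80^0.1910 = 3 / 2.31 = 1.299
A = (6/1.299)^(1/0.1910) ⇒ ln A = ln(4.619)/0.1910 = 8.0106
A = e^8.0106 ≈ 3013 square kilometres

3000 square kilometres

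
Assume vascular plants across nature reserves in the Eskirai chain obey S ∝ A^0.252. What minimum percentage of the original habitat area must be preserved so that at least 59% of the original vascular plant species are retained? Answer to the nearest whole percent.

Need (A_new/A_old)^0.252 = 0.59, so A_new/A_old = 0.59^(1/0.252) = 0.59^3.968
ln(A_new/A_old) = ln 0.59 / 0.252 = -0.5276 / 0.252 = -2.0938
A_new/A_old = e^-2.0938 ≈ 0.1232

12%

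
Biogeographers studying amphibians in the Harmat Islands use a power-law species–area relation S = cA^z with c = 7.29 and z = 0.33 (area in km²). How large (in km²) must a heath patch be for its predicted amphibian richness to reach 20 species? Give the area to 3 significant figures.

20 = 7.29 × A^0.33  ⇒  A^0.33 = 20/7.29 = 2.743
ln A = ln(2.743) / 0.33 = 1.0092 / 0.33 = 3.0583
A = e^3.0583 ≈ 21.29 km²

21.3 km²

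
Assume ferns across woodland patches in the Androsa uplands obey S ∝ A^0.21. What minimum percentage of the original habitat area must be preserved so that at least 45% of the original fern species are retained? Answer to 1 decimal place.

2.2%

Need (A_new/A_old)^0.21 = 0.45, so A_new/A_old = 0.45^(1/0.21) = 0.45^4.762
ln(A_new/A_old) = ln 0.45 / 0.21 = -0.7985 / 0.21 = -3.8024
A_new/A_old = e^-3.8024 ≈ 0.02232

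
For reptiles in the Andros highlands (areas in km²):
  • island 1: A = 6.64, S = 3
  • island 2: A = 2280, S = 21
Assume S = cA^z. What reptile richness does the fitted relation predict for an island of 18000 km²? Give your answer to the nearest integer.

42

z = ln(21/3) / ln(2280/6.64) = 1.9459 / 5.8388 = 0.3333
c = 3 / 6.64^0.3333 = 3 / 1.879 = 1.596
S₃ = 1.596 × 18000^0.3333 = 1.596 × 26.19 ≈ 41.81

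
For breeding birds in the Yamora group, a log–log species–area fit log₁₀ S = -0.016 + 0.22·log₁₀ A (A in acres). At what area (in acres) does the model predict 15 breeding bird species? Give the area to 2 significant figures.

15 = 0.9638 × A^0.22  ⇒  A^0.22 = 15/0.9638 = 15.56
ln A = ln(15.56) / 0.22 = 2.7449 / 0.22 = 12.4768
A = e^12.4768 ≈ 262178 acres

260000 acres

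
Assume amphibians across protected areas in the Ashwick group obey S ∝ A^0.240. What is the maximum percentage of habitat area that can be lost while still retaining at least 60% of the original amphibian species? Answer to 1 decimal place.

Need (A_new/A_old)^0.24 = 0.6, so A_new/A_old = 0.6^(1/0.24) = 0.6^4.167
ln(A_new/A_old) = ln 0.6 / 0.24 = -0.5108 / 0.24 = -2.1284
A_new/A_old = e^-2.1284 ≈ 0.119
Fraction that can be lost = 1 − 0.119 = 0.881

88.1%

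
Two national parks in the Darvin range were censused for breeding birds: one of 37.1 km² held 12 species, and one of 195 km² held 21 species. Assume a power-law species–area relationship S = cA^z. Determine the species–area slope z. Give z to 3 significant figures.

Taking logs: ln S = ln c + z ln A, so z = (ln S₂ − ln S₁)/(ln A₂ − ln A₁).
z = ln(21/12) / ln(195/37.1) = ln(1.75) / ln(5.256) = 0.5596 / 1.6594 = 0.3372

0.337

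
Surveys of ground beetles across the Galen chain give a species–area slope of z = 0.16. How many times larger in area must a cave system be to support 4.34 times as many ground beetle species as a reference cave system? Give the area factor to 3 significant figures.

9650

(A₂/A₁)^0.16 = 4.34, so A₂/A₁ = 4.34^(1/0.16) = 4.34^6.25
ln(A₂/A₁) = ln 4.34 / 0.16 = 1.4679 / 0.16 = 9.1742
A₂/A₁ = e^9.1742 ≈ 9645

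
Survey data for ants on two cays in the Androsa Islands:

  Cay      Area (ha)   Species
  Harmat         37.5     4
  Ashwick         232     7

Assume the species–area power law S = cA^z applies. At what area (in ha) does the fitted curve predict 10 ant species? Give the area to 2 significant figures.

740 ha

z = ln(7/4) / ln(232/37.5) = 0.5596 / 1.8224 = 0.3071
c = 4 / 37.5^0.3071 = 4 / 3.043 = 1.314
A = (10/1.314)^(1/0.3071) ⇒ ln A = ln(7.608)/0.3071 = 6.6083
A = e^6.6083 ≈ 741.2 ha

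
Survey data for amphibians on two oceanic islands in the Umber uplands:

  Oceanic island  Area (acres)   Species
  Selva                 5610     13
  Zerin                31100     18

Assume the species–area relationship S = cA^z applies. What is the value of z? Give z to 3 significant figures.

Taking logs: ln S = ln c + z ln A, so z = (ln S₂ − ln S₁)/(ln A₂ − ln A₁).
z = ln(18/13) / ln(31100/5610) = ln(1.385) / ln(5.544) = 0.3254 / 1.7127 = 0.1900

0.190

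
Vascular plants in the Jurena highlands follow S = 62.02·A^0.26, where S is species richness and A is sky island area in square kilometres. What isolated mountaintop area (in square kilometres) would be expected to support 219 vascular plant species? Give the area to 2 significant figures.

219 = 62.02 × A^0.26  ⇒  A^0.26 = 219/62.02 = 3.531
ln A = ln(3.531) / 0.26 = 1.2616 / 0.26 = 4.8524
A = e^4.8524 ≈ 128 square kilometres

130 square kilometres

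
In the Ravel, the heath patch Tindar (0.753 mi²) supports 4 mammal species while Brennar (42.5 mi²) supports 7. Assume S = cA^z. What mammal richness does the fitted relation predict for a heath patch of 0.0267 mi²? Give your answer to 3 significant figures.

2.52

z = ln(7/4) / ln(42.5/0.753) = 0.5596 / 4.0332 = 0.1388
c = 4 / 0.753^0.1388 = 4 / 0.9614 = 4.161
S₃ = 4.161 × 0.0267^0.1388 = 4.161 × 0.6049 ≈ 2.517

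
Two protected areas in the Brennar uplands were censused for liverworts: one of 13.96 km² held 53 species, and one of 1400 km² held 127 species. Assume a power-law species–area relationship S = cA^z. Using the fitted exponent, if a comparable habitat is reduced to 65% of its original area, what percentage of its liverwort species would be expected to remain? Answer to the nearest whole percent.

z = ln(127/53) / ln(1400/13.96) = 0.8739 / 4.6080 = 0.1896
S_new/S_old = (A_new/A_old)^z = 0.65^0.1896 = exp(0.1896 × -0.4308) = 0.9216

92%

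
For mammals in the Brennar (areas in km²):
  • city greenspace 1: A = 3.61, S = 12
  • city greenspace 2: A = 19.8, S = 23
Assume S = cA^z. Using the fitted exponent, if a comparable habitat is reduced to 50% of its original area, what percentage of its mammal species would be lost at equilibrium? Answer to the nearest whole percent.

23%

z = ln(23/12) / ln(19.8/3.61) = 0.6506 / 1.7020 = 0.3823
S_new/S_old = (A_new/A_old)^z = 0.5^0.3823 = exp(0.3823 × -0.6931) = 0.7672
Fraction lost = 1 − 0.7672 = 0.2328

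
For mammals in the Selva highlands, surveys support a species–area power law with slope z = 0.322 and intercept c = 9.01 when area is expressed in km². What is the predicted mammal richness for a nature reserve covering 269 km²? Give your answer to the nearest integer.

55

S = 9.01 × 269^0.322
ln S = ln 9.01 + 0.322 × ln 269 = 2.1983 + 0.322 × 5.5947 = 3.9998
S = e^3.9998 ≈ 54.59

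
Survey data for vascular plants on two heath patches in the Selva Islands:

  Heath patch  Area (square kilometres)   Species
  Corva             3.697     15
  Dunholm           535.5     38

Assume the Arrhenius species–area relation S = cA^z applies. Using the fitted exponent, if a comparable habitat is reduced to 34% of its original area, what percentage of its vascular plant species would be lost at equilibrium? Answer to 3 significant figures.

z = ln(38/15) / ln(535.5/3.697) = 0.9295 / 4.9757 = 0.1868
S_new/S_old = (A_new/A_old)^z = 0.34^0.1868 = exp(0.1868 × -1.0788) = 0.8175
Fraction lost = 1 − 0.8175 = 0.1825

18.3%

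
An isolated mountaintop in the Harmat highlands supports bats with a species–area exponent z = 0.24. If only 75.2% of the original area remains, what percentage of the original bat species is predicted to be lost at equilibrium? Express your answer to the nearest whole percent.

S_new/S_old = (A_new/A_old)^z = 0.752^0.24
= exp(0.24 × ln 0.752) = exp(0.24 × -0.2850) = exp(-0.0684) ≈ 0.9339
Fraction lost = 1 − 0.9339 = 0.06612

7%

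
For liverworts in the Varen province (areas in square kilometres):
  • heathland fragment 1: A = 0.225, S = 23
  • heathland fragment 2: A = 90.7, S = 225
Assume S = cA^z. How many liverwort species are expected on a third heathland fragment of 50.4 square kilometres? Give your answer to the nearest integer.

180

z = ln(225/23) / ln(90.7/0.225) = 2.2806 / 5.9992 = 0.3802
c = 23 / 0.225^0.3802 = 23 / 0.5672 = 40.55
S₃ = 40.55 × 50.4^0.3802 = 40.55 × 4.438 ≈ 180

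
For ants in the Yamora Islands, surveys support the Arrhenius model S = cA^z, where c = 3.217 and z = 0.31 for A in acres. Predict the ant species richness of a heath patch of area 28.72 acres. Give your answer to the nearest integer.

S = 3.217 × 28.72^0.31 = 3.217 × 2.832 ≈ 9.109

9 species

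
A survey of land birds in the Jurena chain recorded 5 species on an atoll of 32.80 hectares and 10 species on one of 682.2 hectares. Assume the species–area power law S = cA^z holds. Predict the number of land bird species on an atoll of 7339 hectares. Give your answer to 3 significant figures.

17.2

z = ln(10/5) / ln(682.2/32.8) = 0.6931 / 3.0349 = 0.2284
c = 5 / 32.8^0.2284 = 5 / 2.219 = 2.253
S₃ = 2.253 × 7339^0.2284 = 2.253 × 7.636 ≈ 17.2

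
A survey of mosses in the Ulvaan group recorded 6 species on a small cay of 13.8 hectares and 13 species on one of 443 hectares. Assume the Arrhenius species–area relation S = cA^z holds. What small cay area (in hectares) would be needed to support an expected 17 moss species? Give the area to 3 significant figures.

z = ln(13/6) / ln(443/13.8) = 0.7732 / 3.4689 = 0.2229
c = 6 / 13.8^0.2229 = 6 / 1.795 = 3.343
A = (17/3.343)^(1/0.2229) ⇒ ln A = ln(5.086)/0.2229 = 7.2971
A = e^7.2971 ≈ 1476 hectares

1480 hectares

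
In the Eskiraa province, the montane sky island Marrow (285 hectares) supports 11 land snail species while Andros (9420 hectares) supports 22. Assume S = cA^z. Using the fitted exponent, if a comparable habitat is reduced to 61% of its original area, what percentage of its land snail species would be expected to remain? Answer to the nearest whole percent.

91%

z = ln(22/11) / ln(9420/285) = 0.6931 / 3.4981 = 0.1981
S_new/S_old = (A_new/A_old)^z = 0.61^0.1981 = exp(0.1981 × -0.4943) = 0.9067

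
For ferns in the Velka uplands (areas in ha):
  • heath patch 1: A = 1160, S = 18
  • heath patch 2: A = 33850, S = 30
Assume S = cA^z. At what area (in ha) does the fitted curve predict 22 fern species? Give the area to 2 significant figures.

z = ln(30/18) / ln(33850/1160) = 0.5108 / 3.3735 = 0.1514
c = 18 / 1160^0.1514 = 18 / 2.911 = 6.184
A = (22/6.184)^(1/0.1514) ⇒ ln A = ln(3.558)/0.1514 = 8.3814
A = e^8.3814 ≈ 4365 ha

4400 ha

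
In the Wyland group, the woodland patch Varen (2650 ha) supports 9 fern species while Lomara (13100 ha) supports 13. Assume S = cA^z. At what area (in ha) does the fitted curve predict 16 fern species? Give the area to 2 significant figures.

32000 ha

z = ln(13/9) / ln(13100/2650) = 0.3677 / 1.5981 = 0.2301
c = 9 / 2650^0.2301 = 9 / 6.134 = 1.467
A = (16/1.467)^(1/0.2301) ⇒ ln A = ln(10.9)/0.2301 = 10.3827
A = e^10.3827 ≈ 32297 ha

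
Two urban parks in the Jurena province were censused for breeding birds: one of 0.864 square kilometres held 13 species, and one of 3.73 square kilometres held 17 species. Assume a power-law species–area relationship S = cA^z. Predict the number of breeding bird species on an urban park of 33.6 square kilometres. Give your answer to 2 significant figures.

25

z = ln(17/13) / ln(3.73/0.864) = 0.2683 / 1.4626 = 0.1834
c = 13 / 0.864^0.1834 = 13 / 0.9735 = 13.35
S₃ = 13.35 × 33.6^0.1834 = 13.35 × 1.905 ≈ 25.44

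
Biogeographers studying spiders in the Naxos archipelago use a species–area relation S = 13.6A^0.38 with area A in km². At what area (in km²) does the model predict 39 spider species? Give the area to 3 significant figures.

16.0 km²

39 = 13.6 × A^0.38  ⇒  A^0.38 = 39/13.6 = 2.868
ln A = ln(2.868) / 0.38 = 1.0535 / 0.38 = 2.7723
A = e^2.7723 ≈ 16 km²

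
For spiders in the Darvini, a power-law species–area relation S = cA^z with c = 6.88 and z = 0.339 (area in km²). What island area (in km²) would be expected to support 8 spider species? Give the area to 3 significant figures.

1.56 km²

8 = 6.88 × A^0.339  ⇒  A^0.339 = 8/6.88 = 1.163
ln A = ln(1.163) / 0.339 = 0.1508 / 0.339 = 0.4449
A = e^0.4449 ≈ 1.56 km²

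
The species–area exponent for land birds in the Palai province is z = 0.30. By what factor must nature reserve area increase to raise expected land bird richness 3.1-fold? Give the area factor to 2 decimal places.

(A₂/A₁)^0.3 = 3.1, so A₂/A₁ = 3.1^(1/0.3) = 3.1^3.333
ln(A₂/A₁) = ln 3.1 / 0.3 = 1.1314 / 0.3 = 3.7713
A₂/A₁ = e^3.7713 ≈ 43.44

43.44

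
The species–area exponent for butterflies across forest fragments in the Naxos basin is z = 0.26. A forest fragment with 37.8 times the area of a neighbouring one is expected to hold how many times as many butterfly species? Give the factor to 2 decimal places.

2.57

S₂/S₁ = (A₂/A₁)^z = 37.8^0.26
ln(S₂/S₁) = 0.26 × ln 37.8 = 0.26 × 3.6323 = 0.9444
S₂/S₁ = e^0.9444 ≈ 2.571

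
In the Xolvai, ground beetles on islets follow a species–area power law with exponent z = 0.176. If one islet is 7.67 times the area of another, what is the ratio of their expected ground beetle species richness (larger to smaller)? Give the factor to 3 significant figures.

1.43

S₂/S₁ = (A₂/A₁)^z = 7.67^0.176
ln(S₂/S₁) = 0.176 × ln 7.67 = 0.176 × 2.0373 = 0.3586
S₂/S₁ = e^0.3586 ≈ 1.431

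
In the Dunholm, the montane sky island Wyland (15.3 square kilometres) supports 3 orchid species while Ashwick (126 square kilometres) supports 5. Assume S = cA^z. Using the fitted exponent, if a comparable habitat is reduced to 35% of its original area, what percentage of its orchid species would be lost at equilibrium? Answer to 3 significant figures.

22.5%

z = ln(5/3) / ln(126/15.3) = 0.5108 / 2.1084 = 0.2423
S_new/S_old = (A_new/A_old)^z = 0.35^0.2423 = exp(0.2423 × -1.0498) = 0.7754
Fraction lost = 1 − 0.7754 = 0.2246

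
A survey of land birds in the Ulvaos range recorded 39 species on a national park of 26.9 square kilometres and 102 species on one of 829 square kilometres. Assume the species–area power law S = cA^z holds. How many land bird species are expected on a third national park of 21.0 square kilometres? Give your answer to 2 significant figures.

36

z = ln(102/39) / ln(829/26.9) = 0.9614 / 3.4281 = 0.2805
c = 39 / 26.9^0.2805 = 39 / 2.518 = 15.49
S₃ = 15.49 × 21^0.2805 = 15.49 × 2.349 ≈ 36.38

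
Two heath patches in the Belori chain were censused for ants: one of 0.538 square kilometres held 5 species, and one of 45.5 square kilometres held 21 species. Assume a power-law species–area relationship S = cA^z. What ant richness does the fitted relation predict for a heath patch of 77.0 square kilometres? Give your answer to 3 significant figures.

z = ln(21/5) / ln(45.5/0.538) = 1.4351 / 4.4376 = 0.3234
c = 5 / 0.538^0.3234 = 5 / 0.8183 = 6.11
S₃ = 6.11 × 77^0.3234 = 6.11 × 4.075 ≈ 24.89

24.9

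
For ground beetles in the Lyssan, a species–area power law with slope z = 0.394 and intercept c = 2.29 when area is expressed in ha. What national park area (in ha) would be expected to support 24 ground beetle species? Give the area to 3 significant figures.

24 = 2.29 × A^0.394  ⇒  A^0.394 = 24/2.29 = 10.48
ln A = ln(10.48) / 0.394 = 2.3495 / 0.394 = 5.9632
A = e^5.9632 ≈ 388.9 ha

389 ha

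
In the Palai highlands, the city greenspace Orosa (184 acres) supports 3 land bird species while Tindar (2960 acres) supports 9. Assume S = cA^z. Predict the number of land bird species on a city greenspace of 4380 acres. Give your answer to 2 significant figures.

11

z = ln(9/3) / ln(2960/184) = 1.0986 / 2.7780 = 0.3955
c = 3 / 184^0.3955 = 3 / 7.864 = 0.3815
S₃ = 0.3815 × 4380^0.3955 = 0.3815 × 27.55 ≈ 10.51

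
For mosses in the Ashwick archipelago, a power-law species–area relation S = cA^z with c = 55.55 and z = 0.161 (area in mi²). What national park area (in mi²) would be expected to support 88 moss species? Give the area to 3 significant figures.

88 = 55.55 × A^0.161  ⇒  A^0.161 = 88/55.55 = 1.584
ln A = ln(1.584) / 0.161 = 0.4601 / 0.161 = 2.8575
A = e^2.8575 ≈ 17.42 mi²

17.4 mi²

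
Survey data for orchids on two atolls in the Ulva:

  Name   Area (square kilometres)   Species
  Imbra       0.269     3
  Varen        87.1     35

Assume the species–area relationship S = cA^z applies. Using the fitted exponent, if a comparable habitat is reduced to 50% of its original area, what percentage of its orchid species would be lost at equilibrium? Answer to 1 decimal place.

25.5%

z = ln(35/3) / ln(87.1/0.269) = 2.4567 / 5.7801 = 0.4250
S_new/S_old = (A_new/A_old)^z = 0.5^0.4250 = exp(0.4250 × -0.6931) = 0.7448
Fraction lost = 1 − 0.7448 = 0.2552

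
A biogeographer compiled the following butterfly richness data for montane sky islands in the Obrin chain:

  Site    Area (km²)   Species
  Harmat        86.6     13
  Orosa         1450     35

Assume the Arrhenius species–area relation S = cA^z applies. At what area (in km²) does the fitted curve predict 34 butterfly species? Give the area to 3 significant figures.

z = ln(35/13) / ln(1450/86.6) = 0.9904 / 2.8180 = 0.3515
c = 13 / 86.6^0.3515 = 13 / 4.797 = 2.71
A = (34/2.71)^(1/0.3515) ⇒ ln A = ln(12.55)/0.3515 = 7.1968
A = e^7.1968 ≈ 1335 km²

1340 km²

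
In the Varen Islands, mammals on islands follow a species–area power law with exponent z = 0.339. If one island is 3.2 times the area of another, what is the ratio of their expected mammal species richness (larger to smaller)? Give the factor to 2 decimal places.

1.48

S₂/S₁ = (A₂/A₁)^z = 3.2^0.339
ln(S₂/S₁) = 0.339 × ln 3.2 = 0.339 × 1.1632 = 0.3943
S₂/S₁ = e^0.3943 ≈ 1.483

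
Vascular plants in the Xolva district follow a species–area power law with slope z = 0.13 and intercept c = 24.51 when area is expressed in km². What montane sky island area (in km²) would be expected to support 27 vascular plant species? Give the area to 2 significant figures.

2.1 km²

27 = 24.51 × A^0.13  ⇒  A^0.13 = 27/24.51 = 1.102
ln A = ln(1.102) / 0.13 = 0.0968 / 0.13 = 0.7443
A = e^0.7443 ≈ 2.105 km²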